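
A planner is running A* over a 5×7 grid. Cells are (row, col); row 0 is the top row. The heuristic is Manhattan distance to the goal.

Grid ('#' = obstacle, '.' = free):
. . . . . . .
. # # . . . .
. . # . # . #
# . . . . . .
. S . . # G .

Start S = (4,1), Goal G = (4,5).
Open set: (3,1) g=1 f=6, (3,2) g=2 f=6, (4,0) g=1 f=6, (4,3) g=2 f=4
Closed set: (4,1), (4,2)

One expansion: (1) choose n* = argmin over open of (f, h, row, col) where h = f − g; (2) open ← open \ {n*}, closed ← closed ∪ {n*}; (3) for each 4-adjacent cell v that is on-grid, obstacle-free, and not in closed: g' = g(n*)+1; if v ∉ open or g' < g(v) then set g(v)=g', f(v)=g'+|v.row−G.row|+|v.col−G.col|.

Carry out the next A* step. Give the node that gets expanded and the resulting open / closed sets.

step 1: expand (4,3) (f=4, h=2) → closed; open now [(3,1) g=1 f=6, (3,2) g=2 f=6, (3,3) g=3 f=6, (4,0) g=1 f=6]

expanded=(4,3); open=[(3,1) g=1 f=6, (3,2) g=2 f=6, (3,3) g=3 f=6, (4,0) g=1 f=6]; closed=[(4,1), (4,2), (4,3)]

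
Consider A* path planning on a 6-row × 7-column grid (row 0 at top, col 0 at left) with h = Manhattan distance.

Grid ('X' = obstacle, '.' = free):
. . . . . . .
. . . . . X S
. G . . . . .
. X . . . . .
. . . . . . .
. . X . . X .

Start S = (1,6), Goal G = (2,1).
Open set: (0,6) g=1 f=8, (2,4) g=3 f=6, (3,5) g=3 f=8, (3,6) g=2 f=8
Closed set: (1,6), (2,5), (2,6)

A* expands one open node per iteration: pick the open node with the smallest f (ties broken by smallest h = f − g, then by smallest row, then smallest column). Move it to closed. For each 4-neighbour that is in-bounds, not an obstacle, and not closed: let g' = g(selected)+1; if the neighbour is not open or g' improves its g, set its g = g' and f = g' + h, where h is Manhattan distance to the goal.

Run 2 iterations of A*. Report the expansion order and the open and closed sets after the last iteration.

step 1: expand (2,4) (f=6, h=3) → closed; open now [(0,6) g=1 f=8, (1,4) g=4 f=8, (2,3) g=4 f=6, (3,4) g=4 f=8, (3,5) g=3 f=8, (3,6) g=2 f=8]
step 2: expand (2,3) (f=6, h=2) → closed; open now [(0,6) g=1 f=8, (1,3) g=5 f=8, (1,4) g=4 f=8, (2,2) g=5 f=6, (3,3) g=5 f=8, (3,4) g=4 f=8, (3,5) g=3 f=8, (3,6) g=2 f=8]

order=[(2,4) → (2,3)]; open=[(0,6) g=1 f=8, (1,3) g=5 f=8, (1,4) g=4 f=8, (2,2) g=5 f=6, (3,3) g=5 f=8, (3,4) g=4 f=8, (3,5) g=3 f=8, (3,6) g=2 f=8]; closed=[(1,6), (2,3), (2,4), (2,5), (2,6)]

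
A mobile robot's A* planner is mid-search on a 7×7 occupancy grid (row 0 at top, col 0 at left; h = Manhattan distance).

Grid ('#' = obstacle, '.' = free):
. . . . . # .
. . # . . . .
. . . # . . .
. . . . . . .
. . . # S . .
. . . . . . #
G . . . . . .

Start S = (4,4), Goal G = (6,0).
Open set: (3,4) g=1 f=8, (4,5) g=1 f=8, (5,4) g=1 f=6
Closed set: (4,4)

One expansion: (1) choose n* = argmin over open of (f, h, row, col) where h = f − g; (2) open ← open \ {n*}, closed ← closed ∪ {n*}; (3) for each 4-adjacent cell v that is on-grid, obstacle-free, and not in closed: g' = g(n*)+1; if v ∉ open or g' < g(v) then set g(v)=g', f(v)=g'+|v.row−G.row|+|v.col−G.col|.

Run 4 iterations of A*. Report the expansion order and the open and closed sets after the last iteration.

step 1: expand (5,4) (f=6, h=5) → closed; open now [(3,4) g=1 f=8, (4,5) g=1 f=8, (5,3) g=2 f=6, (5,5) g=2 f=8, (6,4) g=2 f=6]
step 2: expand (5,3) (f=6, h=4) → closed; open now [(3,4) g=1 f=8, (4,5) g=1 f=8, (5,2) g=3 f=6, (5,5) g=2 f=8, (6,3) g=3 f=6, (6,4) g=2 f=6]
step 3: expand (5,2) (f=6, h=3) → closed; open now [(3,4) g=1 f=8, (4,2) g=4 f=8, (4,5) g=1 f=8, (5,1) g=4 f=6, (5,5) g=2 f=8, (6,2) g=4 f=6, (6,3) g=3 f=6, (6,4) g=2 f=6]
step 4: expand (5,1) (f=6, h=2) → closed; open now [(3,4) g=1 f=8, (4,1) g=5 f=8, (4,2) g=4 f=8, (4,5) g=1 f=8, (5,0) g=5 f=6, (5,5) g=2 f=8, (6,1) g=5 f=6, (6,2) g=4 f=6, (6,3) g=3 f=6, (6,4) g=2 f=6]

order=[(5,4) → (5,3) → (5,2) → (5,1)]; open=[(3,4) g=1 f=8, (4,1) g=5 f=8, (4,2) g=4 f=8, (4,5) g=1 f=8, (5,0) g=5 f=6, (5,5) g=2 f=8, (6,1) g=5 f=6, (6,2) g=4 f=6, (6,3) g=3 f=6, (6,4) g=2 f=6]; closed=[(4,4), (5,1), (5,2), (5,3), (5,4)]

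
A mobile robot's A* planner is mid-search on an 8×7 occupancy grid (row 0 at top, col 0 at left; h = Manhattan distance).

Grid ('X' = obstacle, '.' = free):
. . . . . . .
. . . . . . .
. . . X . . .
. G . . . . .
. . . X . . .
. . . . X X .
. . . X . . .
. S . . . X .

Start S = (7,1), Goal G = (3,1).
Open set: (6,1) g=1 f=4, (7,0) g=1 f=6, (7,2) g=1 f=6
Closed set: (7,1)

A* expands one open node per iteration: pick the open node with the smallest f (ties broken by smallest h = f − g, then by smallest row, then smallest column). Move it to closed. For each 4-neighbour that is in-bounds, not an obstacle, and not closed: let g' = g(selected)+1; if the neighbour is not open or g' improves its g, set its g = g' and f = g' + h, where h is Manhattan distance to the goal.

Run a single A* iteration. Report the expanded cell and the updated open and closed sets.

step 1: expand (6,1) (f=4, h=3) → closed; open now [(5,1) g=2 f=4, (6,0) g=2 f=6, (6,2) g=2 f=6, (7,0) g=1 f=6, (7,2) g=1 f=6]

expanded=(6,1); open=[(5,1) g=2 f=4, (6,0) g=2 f=6, (6,2) g=2 f=6, (7,0) g=1 f=6, (7,2) g=1 f=6]; closed=[(6,1), (7,1)]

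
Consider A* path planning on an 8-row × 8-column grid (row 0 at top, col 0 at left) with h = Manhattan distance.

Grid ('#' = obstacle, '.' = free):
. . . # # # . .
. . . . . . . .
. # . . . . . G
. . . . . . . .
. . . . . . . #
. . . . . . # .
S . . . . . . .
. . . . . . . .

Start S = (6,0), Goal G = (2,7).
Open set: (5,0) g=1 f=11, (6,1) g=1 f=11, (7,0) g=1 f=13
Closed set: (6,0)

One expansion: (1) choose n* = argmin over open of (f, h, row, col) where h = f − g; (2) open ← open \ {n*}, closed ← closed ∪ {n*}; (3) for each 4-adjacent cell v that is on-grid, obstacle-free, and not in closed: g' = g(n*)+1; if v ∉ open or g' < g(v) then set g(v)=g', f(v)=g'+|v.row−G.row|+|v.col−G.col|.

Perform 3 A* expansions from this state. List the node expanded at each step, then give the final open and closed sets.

order=[(5,0) → (4,0) → (3,0)]; open=[(2,0) g=4 f=11, (3,1) g=4 f=11, (4,1) g=3 f=11, (5,1) g=2 f=11, (6,1) g=1 f=11, (7,0) g=1 f=13]; closed=[(3,0), (4,0), (5,0), (6,0)]

step 1: expand (5,0) (f=11, h=10) → closed; open now [(4,0) g=2 f=11, (5,1) g=2 f=11, (6,1) g=1 f=11, (7,0) g=1 f=13]
step 2: expand (4,0) (f=11, h=9) → closed; open now [(3,0) g=3 f=11, (4,1) g=3 f=11, (5,1) g=2 f=11, (6,1) g=1 f=11, (7,0) g=1 f=13]
step 3: expand (3,0) (f=11, h=8) → closed; open now [(2,0) g=4 f=11, (3,1) g=4 f=11, (4,1) g=3 f=11, (5,1) g=2 f=11, (6,1) g=1 f=11, (7,0) g=1 f=13]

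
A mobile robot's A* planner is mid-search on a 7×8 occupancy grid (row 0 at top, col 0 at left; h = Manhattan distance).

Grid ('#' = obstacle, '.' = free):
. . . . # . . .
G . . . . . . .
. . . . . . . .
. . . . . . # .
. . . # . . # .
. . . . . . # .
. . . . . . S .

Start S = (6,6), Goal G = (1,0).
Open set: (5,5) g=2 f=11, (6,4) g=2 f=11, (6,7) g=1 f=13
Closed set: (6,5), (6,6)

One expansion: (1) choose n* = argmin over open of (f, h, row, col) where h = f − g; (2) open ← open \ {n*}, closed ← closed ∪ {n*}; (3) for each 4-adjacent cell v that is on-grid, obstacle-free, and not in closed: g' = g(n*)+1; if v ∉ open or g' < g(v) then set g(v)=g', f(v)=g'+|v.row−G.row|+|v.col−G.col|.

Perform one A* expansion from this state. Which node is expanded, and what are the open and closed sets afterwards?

expanded=(5,5); open=[(4,5) g=3 f=11, (5,4) g=3 f=11, (6,4) g=2 f=11, (6,7) g=1 f=13]; closed=[(5,5), (6,5), (6,6)]

step 1: expand (5,5) (f=11, h=9) → closed; open now [(4,5) g=3 f=11, (5,4) g=3 f=11, (6,4) g=2 f=11, (6,7) g=1 f=13]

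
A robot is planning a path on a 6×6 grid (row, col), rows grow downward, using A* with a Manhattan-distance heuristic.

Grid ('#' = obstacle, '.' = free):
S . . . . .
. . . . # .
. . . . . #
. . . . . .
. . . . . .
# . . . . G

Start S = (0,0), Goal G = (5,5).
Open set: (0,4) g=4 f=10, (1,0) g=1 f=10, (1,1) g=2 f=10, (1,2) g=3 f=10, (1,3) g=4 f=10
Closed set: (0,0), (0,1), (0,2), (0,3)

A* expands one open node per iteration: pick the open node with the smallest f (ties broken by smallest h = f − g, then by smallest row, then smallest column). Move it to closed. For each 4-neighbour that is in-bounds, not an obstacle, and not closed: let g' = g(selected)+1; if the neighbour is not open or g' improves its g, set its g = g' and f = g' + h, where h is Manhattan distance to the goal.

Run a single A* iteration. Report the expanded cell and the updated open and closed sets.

expanded=(0,4); open=[(0,5) g=5 f=10, (1,0) g=1 f=10, (1,1) g=2 f=10, (1,2) g=3 f=10, (1,3) g=4 f=10]; closed=[(0,0), (0,1), (0,2), (0,3), (0,4)]

step 1: expand (0,4) (f=10, h=6) → closed; open now [(0,5) g=5 f=10, (1,0) g=1 f=10, (1,1) g=2 f=10, (1,2) g=3 f=10, (1,3) g=4 f=10]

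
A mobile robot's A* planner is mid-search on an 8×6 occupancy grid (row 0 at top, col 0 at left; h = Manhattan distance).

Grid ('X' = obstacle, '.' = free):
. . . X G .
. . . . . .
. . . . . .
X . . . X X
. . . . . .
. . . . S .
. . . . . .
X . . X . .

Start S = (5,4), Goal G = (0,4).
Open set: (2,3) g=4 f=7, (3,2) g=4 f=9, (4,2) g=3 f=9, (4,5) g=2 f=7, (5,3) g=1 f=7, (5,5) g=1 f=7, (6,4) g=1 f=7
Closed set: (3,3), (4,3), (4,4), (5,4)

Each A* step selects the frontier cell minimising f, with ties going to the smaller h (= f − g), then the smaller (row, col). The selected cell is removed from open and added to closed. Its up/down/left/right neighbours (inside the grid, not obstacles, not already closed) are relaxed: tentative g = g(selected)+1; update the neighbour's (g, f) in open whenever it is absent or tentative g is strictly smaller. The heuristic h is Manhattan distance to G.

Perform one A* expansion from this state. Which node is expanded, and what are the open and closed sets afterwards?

expanded=(2,3); open=[(1,3) g=5 f=7, (2,2) g=5 f=9, (2,4) g=5 f=7, (3,2) g=4 f=9, (4,2) g=3 f=9, (4,5) g=2 f=7, (5,3) g=1 f=7, (5,5) g=1 f=7, (6,4) g=1 f=7]; closed=[(2,3), (3,3), (4,3), (4,4), (5,4)]

step 1: expand (2,3) (f=7, h=3) → closed; open now [(1,3) g=5 f=7, (2,2) g=5 f=9, (2,4) g=5 f=7, (3,2) g=4 f=9, (4,2) g=3 f=9, (4,5) g=2 f=7, (5,3) g=1 f=7, (5,5) g=1 f=7, (6,4) g=1 f=7]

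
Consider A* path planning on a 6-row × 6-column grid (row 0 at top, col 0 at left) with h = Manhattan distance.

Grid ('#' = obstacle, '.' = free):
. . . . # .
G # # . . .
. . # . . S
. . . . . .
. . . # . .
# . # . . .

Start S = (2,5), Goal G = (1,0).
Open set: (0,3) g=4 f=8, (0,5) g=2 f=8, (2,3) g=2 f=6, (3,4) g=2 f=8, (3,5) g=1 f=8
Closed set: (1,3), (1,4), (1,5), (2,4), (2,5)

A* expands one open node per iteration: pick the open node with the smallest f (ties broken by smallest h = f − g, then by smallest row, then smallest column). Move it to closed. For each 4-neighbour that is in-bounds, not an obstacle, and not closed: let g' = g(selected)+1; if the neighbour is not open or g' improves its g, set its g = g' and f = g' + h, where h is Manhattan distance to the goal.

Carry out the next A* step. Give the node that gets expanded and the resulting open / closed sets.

expanded=(2,3); open=[(0,3) g=4 f=8, (0,5) g=2 f=8, (3,3) g=3 f=8, (3,4) g=2 f=8, (3,5) g=1 f=8]; closed=[(1,3), (1,4), (1,5), (2,3), (2,4), (2,5)]

step 1: expand (2,3) (f=6, h=4) → closed; open now [(0,3) g=4 f=8, (0,5) g=2 f=8, (3,3) g=3 f=8, (3,4) g=2 f=8, (3,5) g=1 f=8]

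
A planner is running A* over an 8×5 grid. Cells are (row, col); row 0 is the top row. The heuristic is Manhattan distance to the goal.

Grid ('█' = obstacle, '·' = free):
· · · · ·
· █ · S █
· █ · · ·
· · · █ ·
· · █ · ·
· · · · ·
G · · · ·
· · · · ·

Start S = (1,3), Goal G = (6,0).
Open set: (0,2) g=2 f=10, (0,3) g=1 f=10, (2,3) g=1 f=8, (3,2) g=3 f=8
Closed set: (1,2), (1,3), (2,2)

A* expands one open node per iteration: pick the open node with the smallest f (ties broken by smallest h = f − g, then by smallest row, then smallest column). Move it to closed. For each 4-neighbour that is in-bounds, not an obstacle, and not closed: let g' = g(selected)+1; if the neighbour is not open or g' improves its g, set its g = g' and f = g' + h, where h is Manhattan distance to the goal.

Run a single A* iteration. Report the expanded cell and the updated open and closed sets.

expanded=(3,2); open=[(0,2) g=2 f=10, (0,3) g=1 f=10, (2,3) g=1 f=8, (3,1) g=4 f=8]; closed=[(1,2), (1,3), (2,2), (3,2)]

step 1: expand (3,2) (f=8, h=5) → closed; open now [(0,2) g=2 f=10, (0,3) g=1 f=10, (2,3) g=1 f=8, (3,1) g=4 f=8]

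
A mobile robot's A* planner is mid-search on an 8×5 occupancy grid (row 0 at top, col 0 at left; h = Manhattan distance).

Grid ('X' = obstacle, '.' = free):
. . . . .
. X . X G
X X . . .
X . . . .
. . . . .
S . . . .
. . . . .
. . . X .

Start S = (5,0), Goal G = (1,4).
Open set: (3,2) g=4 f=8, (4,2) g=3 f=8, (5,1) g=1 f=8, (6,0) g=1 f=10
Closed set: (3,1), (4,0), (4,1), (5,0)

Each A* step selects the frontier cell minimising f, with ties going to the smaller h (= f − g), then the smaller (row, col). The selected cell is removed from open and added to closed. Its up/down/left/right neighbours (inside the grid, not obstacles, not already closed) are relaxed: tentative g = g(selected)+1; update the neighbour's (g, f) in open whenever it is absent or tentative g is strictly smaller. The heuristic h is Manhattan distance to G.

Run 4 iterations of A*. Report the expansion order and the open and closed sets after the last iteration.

step 1: expand (3,2) (f=8, h=4) → closed; open now [(2,2) g=5 f=8, (3,3) g=5 f=8, (4,2) g=3 f=8, (5,1) g=1 f=8, (6,0) g=1 f=10]
step 2: expand (2,2) (f=8, h=3) → closed; open now [(1,2) g=6 f=8, (2,3) g=6 f=8, (3,3) g=5 f=8, (4,2) g=3 f=8, (5,1) g=1 f=8, (6,0) g=1 f=10]
step 3: expand (1,2) (f=8, h=2) → closed; open now [(0,2) g=7 f=10, (2,3) g=6 f=8, (3,3) g=5 f=8, (4,2) g=3 f=8, (5,1) g=1 f=8, (6,0) g=1 f=10]
step 4: expand (2,3) (f=8, h=2) → closed; open now [(0,2) g=7 f=10, (2,4) g=7 f=8, (3,3) g=5 f=8, (4,2) g=3 f=8, (5,1) g=1 f=8, (6,0) g=1 f=10]

order=[(3,2) → (2,2) → (1,2) → (2,3)]; open=[(0,2) g=7 f=10, (2,4) g=7 f=8, (3,3) g=5 f=8, (4,2) g=3 f=8, (5,1) g=1 f=8, (6,0) g=1 f=10]; closed=[(1,2), (2,2), (2,3), (3,1), (3,2), (4,0), (4,1), (5,0)]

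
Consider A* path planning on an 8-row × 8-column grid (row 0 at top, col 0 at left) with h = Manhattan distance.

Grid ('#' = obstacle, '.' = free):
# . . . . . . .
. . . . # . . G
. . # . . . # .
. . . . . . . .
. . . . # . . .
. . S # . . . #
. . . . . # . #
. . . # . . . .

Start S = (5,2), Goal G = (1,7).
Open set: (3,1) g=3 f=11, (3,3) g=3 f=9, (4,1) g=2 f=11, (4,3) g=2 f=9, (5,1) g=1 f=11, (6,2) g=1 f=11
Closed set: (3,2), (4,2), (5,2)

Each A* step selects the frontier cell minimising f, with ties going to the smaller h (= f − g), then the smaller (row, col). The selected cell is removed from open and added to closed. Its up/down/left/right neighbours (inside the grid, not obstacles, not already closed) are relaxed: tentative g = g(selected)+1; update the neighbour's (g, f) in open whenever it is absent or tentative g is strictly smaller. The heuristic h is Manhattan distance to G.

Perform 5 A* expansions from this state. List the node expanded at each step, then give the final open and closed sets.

order=[(3,3) → (2,3) → (1,3) → (2,4) → (2,5)]; open=[(0,3) g=6 f=11, (1,2) g=6 f=11, (1,5) g=7 f=9, (3,1) g=3 f=11, (3,4) g=4 f=9, (3,5) g=7 f=11, (4,1) g=2 f=11, (4,3) g=2 f=9, (5,1) g=1 f=11, (6,2) g=1 f=11]; closed=[(1,3), (2,3), (2,4), (2,5), (3,2), (3,3), (4,2), (5,2)]

step 1: expand (3,3) (f=9, h=6) → closed; open now [(2,3) g=4 f=9, (3,1) g=3 f=11, (3,4) g=4 f=9, (4,1) g=2 f=11, (4,3) g=2 f=9, (5,1) g=1 f=11, (6,2) g=1 f=11]
step 2: expand (2,3) (f=9, h=5) → closed; open now [(1,3) g=5 f=9, (2,4) g=5 f=9, (3,1) g=3 f=11, (3,4) g=4 f=9, (4,1) g=2 f=11, (4,3) g=2 f=9, (5,1) g=1 f=11, (6,2) g=1 f=11]
step 3: expand (1,3) (f=9, h=4) → closed; open now [(0,3) g=6 f=11, (1,2) g=6 f=11, (2,4) g=5 f=9, (3,1) g=3 f=11, (3,4) g=4 f=9, (4,1) g=2 f=11, (4,3) g=2 f=9, (5,1) g=1 f=11, (6,2) g=1 f=11]
step 4: expand (2,4) (f=9, h=4) → closed; open now [(0,3) g=6 f=11, (1,2) g=6 f=11, (2,5) g=6 f=9, (3,1) g=3 f=11, (3,4) g=4 f=9, (4,1) g=2 f=11, (4,3) g=2 f=9, (5,1) g=1 f=11, (6,2) g=1 f=11]
step 5: expand (2,5) (f=9, h=3) → closed; open now [(0,3) g=6 f=11, (1,2) g=6 f=11, (1,5) g=7 f=9, (3,1) g=3 f=11, (3,4) g=4 f=9, (3,5) g=7 f=11, (4,1) g=2 f=11, (4,3) g=2 f=9, (5,1) g=1 f=11, (6,2) g=1 f=11]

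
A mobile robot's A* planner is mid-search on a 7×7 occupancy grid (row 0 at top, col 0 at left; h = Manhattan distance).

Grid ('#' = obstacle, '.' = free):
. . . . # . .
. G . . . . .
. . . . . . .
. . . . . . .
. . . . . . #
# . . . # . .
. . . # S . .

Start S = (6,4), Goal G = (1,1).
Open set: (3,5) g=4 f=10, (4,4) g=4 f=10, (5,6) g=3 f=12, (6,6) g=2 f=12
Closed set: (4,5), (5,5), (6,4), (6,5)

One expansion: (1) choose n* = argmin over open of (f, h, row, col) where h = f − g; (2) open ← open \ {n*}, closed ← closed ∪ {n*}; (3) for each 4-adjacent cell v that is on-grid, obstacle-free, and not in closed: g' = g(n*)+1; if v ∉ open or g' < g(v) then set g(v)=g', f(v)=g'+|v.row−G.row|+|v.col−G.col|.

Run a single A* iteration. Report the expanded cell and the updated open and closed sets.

expanded=(3,5); open=[(2,5) g=5 f=10, (3,4) g=5 f=10, (3,6) g=5 f=12, (4,4) g=4 f=10, (5,6) g=3 f=12, (6,6) g=2 f=12]; closed=[(3,5), (4,5), (5,5), (6,4), (6,5)]

step 1: expand (3,5) (f=10, h=6) → closed; open now [(2,5) g=5 f=10, (3,4) g=5 f=10, (3,6) g=5 f=12, (4,4) g=4 f=10, (5,6) g=3 f=12, (6,6) g=2 f=12]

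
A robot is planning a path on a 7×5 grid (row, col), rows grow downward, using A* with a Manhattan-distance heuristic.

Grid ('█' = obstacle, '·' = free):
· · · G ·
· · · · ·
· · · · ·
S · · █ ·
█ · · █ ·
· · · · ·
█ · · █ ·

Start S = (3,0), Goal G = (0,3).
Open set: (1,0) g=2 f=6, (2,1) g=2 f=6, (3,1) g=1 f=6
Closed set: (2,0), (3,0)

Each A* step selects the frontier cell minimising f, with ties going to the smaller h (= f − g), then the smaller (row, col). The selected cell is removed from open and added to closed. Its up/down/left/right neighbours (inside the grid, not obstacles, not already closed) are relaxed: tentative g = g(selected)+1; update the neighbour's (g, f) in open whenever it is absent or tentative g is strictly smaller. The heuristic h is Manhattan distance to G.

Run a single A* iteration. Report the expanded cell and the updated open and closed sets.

expanded=(1,0); open=[(0,0) g=3 f=6, (1,1) g=3 f=6, (2,1) g=2 f=6, (3,1) g=1 f=6]; closed=[(1,0), (2,0), (3,0)]

step 1: expand (1,0) (f=6, h=4) → closed; open now [(0,0) g=3 f=6, (1,1) g=3 f=6, (2,1) g=2 f=6, (3,1) g=1 f=6]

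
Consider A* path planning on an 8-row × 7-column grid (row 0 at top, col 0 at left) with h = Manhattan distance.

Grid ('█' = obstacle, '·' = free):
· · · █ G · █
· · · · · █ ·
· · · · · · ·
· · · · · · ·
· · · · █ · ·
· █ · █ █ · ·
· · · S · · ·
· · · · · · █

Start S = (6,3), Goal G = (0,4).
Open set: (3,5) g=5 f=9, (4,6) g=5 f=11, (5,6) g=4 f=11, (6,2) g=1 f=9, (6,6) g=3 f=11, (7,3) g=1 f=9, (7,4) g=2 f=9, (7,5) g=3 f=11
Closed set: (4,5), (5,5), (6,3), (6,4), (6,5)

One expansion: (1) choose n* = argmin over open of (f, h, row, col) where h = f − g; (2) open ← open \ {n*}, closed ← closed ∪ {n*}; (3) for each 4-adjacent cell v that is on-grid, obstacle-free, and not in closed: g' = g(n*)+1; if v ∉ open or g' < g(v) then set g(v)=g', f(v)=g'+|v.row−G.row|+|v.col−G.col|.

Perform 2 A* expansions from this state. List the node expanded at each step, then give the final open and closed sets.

order=[(3,5) → (2,5)]; open=[(2,4) g=7 f=9, (2,6) g=7 f=11, (3,4) g=6 f=9, (3,6) g=6 f=11, (4,6) g=5 f=11, (5,6) g=4 f=11, (6,2) g=1 f=9, (6,6) g=3 f=11, (7,3) g=1 f=9, (7,4) g=2 f=9, (7,5) g=3 f=11]; closed=[(2,5), (3,5), (4,5), (5,5), (6,3), (6,4), (6,5)]

step 1: expand (3,5) (f=9, h=4) → closed; open now [(2,5) g=6 f=9, (3,4) g=6 f=9, (3,6) g=6 f=11, (4,6) g=5 f=11, (5,6) g=4 f=11, (6,2) g=1 f=9, (6,6) g=3 f=11, (7,3) g=1 f=9, (7,4) g=2 f=9, (7,5) g=3 f=11]
step 2: expand (2,5) (f=9, h=3) → closed; open now [(2,4) g=7 f=9, (2,6) g=7 f=11, (3,4) g=6 f=9, (3,6) g=6 f=11, (4,6) g=5 f=11, (5,6) g=4 f=11, (6,2) g=1 f=9, (6,6) g=3 f=11, (7,3) g=1 f=9, (7,4) g=2 f=9, (7,5) g=3 f=11]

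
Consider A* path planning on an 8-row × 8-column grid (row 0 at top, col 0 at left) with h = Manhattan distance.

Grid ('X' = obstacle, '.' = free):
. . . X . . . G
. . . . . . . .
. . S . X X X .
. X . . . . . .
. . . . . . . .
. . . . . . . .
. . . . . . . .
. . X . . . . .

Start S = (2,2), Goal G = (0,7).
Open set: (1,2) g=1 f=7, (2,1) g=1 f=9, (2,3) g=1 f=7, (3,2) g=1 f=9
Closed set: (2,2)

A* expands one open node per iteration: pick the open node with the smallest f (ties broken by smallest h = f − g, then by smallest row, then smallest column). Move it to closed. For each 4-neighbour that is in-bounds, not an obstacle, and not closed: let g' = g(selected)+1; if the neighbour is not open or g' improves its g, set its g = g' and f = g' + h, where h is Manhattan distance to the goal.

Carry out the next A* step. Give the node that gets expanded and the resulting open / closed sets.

step 1: expand (1,2) (f=7, h=6) → closed; open now [(0,2) g=2 f=7, (1,1) g=2 f=9, (1,3) g=2 f=7, (2,1) g=1 f=9, (2,3) g=1 f=7, (3,2) g=1 f=9]

expanded=(1,2); open=[(0,2) g=2 f=7, (1,1) g=2 f=9, (1,3) g=2 f=7, (2,1) g=1 f=9, (2,3) g=1 f=7, (3,2) g=1 f=9]; closed=[(1,2), (2,2)]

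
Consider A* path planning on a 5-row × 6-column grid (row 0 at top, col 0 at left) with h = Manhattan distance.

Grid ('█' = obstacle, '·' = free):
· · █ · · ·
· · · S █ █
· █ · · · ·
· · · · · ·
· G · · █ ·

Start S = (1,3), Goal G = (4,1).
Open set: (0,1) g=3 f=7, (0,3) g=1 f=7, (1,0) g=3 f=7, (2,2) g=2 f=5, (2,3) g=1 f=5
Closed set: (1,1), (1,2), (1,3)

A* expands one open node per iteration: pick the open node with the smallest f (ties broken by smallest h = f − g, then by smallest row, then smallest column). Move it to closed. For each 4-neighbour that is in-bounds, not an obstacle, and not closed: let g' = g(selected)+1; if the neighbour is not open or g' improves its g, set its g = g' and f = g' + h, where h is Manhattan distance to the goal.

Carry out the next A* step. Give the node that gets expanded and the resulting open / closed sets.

expanded=(2,2); open=[(0,1) g=3 f=7, (0,3) g=1 f=7, (1,0) g=3 f=7, (2,3) g=1 f=5, (3,2) g=3 f=5]; closed=[(1,1), (1,2), (1,3), (2,2)]

step 1: expand (2,2) (f=5, h=3) → closed; open now [(0,1) g=3 f=7, (0,3) g=1 f=7, (1,0) g=3 f=7, (2,3) g=1 f=5, (3,2) g=3 f=5]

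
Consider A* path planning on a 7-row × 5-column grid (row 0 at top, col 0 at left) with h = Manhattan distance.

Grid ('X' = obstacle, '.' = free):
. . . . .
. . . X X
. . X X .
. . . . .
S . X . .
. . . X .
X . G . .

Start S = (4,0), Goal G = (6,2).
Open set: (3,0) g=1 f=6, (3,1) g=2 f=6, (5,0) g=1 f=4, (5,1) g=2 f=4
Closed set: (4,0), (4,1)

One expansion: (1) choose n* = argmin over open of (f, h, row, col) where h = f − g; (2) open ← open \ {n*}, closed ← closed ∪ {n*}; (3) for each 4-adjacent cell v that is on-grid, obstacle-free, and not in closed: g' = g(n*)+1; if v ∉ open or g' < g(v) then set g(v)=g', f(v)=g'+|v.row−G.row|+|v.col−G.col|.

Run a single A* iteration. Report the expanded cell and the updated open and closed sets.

expanded=(5,1); open=[(3,0) g=1 f=6, (3,1) g=2 f=6, (5,0) g=1 f=4, (5,2) g=3 f=4, (6,1) g=3 f=4]; closed=[(4,0), (4,1), (5,1)]

step 1: expand (5,1) (f=4, h=2) → closed; open now [(3,0) g=1 f=6, (3,1) g=2 f=6, (5,0) g=1 f=4, (5,2) g=3 f=4, (6,1) g=3 f=4]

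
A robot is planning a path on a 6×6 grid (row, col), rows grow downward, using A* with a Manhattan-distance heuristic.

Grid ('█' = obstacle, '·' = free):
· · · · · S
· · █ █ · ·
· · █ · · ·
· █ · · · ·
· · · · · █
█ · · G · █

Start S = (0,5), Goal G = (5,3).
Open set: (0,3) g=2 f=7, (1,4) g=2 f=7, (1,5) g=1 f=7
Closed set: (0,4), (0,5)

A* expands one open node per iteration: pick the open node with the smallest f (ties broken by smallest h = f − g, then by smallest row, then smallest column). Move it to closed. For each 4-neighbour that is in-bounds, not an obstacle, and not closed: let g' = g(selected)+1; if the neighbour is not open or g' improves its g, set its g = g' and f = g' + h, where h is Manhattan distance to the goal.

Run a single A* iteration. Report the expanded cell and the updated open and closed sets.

step 1: expand (0,3) (f=7, h=5) → closed; open now [(0,2) g=3 f=9, (1,4) g=2 f=7, (1,5) g=1 f=7]

expanded=(0,3); open=[(0,2) g=3 f=9, (1,4) g=2 f=7, (1,5) g=1 f=7]; closed=[(0,3), (0,4), (0,5)]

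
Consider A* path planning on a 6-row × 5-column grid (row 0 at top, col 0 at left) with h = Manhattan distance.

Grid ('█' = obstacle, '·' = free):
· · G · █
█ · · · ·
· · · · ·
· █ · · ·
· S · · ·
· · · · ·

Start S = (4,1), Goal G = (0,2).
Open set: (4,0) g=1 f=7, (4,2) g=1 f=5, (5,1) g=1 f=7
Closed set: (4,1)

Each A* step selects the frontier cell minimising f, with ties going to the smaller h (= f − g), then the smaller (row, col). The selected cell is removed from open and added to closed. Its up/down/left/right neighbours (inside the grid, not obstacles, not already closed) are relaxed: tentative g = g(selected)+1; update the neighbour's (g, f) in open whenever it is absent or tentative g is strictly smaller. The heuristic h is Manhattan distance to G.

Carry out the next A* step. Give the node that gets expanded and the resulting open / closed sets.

expanded=(4,2); open=[(3,2) g=2 f=5, (4,0) g=1 f=7, (4,3) g=2 f=7, (5,1) g=1 f=7, (5,2) g=2 f=7]; closed=[(4,1), (4,2)]

step 1: expand (4,2) (f=5, h=4) → closed; open now [(3,2) g=2 f=5, (4,0) g=1 f=7, (4,3) g=2 f=7, (5,1) g=1 f=7, (5,2) g=2 f=7]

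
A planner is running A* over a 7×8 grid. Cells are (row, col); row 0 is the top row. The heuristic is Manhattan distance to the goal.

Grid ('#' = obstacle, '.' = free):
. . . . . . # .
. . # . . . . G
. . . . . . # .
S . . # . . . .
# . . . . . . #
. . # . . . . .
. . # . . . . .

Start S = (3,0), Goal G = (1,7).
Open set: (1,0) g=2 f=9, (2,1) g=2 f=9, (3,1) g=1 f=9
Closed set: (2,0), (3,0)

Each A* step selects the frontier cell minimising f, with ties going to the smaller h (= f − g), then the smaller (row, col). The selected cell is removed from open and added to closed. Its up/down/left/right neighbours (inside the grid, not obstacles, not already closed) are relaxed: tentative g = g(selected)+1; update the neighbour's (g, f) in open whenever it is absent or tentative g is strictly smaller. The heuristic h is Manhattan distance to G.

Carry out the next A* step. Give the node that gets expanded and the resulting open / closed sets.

step 1: expand (1,0) (f=9, h=7) → closed; open now [(0,0) g=3 f=11, (1,1) g=3 f=9, (2,1) g=2 f=9, (3,1) g=1 f=9]

expanded=(1,0); open=[(0,0) g=3 f=11, (1,1) g=3 f=9, (2,1) g=2 f=9, (3,1) g=1 f=9]; closed=[(1,0), (2,0), (3,0)]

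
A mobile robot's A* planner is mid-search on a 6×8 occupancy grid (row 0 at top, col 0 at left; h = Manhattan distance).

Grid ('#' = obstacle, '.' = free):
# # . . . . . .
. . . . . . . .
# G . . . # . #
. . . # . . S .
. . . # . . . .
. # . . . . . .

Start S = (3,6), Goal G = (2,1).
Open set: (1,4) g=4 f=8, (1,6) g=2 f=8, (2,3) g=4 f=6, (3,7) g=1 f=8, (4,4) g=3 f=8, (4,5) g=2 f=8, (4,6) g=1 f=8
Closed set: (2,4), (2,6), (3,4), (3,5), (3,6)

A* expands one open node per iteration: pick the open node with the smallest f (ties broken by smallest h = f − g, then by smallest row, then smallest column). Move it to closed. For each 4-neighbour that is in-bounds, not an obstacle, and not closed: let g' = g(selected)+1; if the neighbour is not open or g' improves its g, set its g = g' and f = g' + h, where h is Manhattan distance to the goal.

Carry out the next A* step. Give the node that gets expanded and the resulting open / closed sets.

step 1: expand (2,3) (f=6, h=2) → closed; open now [(1,3) g=5 f=8, (1,4) g=4 f=8, (1,6) g=2 f=8, (2,2) g=5 f=6, (3,7) g=1 f=8, (4,4) g=3 f=8, (4,5) g=2 f=8, (4,6) g=1 f=8]

expanded=(2,3); open=[(1,3) g=5 f=8, (1,4) g=4 f=8, (1,6) g=2 f=8, (2,2) g=5 f=6, (3,7) g=1 f=8, (4,4) g=3 f=8, (4,5) g=2 f=8, (4,6) g=1 f=8]; closed=[(2,3), (2,4), (2,6), (3,4), (3,5), (3,6)]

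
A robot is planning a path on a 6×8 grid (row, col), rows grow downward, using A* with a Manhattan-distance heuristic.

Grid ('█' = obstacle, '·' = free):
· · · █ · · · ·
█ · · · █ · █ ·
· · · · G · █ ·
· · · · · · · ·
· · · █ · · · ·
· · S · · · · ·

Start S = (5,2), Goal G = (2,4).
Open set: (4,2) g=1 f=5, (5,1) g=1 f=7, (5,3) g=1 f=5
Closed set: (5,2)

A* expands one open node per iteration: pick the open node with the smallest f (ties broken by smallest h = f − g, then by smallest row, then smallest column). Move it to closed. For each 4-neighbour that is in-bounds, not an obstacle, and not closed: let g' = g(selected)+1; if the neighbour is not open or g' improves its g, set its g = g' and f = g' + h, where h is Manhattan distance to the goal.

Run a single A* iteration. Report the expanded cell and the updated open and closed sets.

expanded=(4,2); open=[(3,2) g=2 f=5, (4,1) g=2 f=7, (5,1) g=1 f=7, (5,3) g=1 f=5]; closed=[(4,2), (5,2)]

step 1: expand (4,2) (f=5, h=4) → closed; open now [(3,2) g=2 f=5, (4,1) g=2 f=7, (5,1) g=1 f=7, (5,3) g=1 f=5]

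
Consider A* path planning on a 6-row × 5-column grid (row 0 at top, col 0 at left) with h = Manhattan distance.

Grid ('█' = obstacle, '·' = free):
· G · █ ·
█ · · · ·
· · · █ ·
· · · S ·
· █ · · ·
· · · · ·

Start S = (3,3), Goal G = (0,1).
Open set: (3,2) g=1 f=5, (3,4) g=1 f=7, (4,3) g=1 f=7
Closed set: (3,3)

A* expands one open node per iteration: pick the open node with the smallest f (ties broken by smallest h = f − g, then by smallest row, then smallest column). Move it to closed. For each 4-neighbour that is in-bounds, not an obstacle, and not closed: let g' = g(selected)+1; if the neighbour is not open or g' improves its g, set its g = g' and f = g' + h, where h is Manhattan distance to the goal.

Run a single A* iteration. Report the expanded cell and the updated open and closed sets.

expanded=(3,2); open=[(2,2) g=2 f=5, (3,1) g=2 f=5, (3,4) g=1 f=7, (4,2) g=2 f=7, (4,3) g=1 f=7]; closed=[(3,2), (3,3)]

step 1: expand (3,2) (f=5, h=4) → closed; open now [(2,2) g=2 f=5, (3,1) g=2 f=5, (3,4) g=1 f=7, (4,2) g=2 f=7, (4,3) g=1 f=7]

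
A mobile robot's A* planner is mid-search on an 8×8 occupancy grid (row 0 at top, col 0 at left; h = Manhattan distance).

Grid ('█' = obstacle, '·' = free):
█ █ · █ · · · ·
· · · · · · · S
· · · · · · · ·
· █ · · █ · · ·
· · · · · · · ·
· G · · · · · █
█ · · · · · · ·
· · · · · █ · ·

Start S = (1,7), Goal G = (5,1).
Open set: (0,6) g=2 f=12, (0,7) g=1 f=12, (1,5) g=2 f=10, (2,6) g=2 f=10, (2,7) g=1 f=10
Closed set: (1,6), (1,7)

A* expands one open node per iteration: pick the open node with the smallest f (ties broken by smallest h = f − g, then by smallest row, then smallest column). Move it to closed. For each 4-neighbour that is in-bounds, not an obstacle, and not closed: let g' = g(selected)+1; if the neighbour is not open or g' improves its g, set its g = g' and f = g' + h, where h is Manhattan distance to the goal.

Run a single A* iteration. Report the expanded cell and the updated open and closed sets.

step 1: expand (1,5) (f=10, h=8) → closed; open now [(0,5) g=3 f=12, (0,6) g=2 f=12, (0,7) g=1 f=12, (1,4) g=3 f=10, (2,5) g=3 f=10, (2,6) g=2 f=10, (2,7) g=1 f=10]

expanded=(1,5); open=[(0,5) g=3 f=12, (0,6) g=2 f=12, (0,7) g=1 f=12, (1,4) g=3 f=10, (2,5) g=3 f=10, (2,6) g=2 f=10, (2,7) g=1 f=10]; closed=[(1,5), (1,6), (1,7)]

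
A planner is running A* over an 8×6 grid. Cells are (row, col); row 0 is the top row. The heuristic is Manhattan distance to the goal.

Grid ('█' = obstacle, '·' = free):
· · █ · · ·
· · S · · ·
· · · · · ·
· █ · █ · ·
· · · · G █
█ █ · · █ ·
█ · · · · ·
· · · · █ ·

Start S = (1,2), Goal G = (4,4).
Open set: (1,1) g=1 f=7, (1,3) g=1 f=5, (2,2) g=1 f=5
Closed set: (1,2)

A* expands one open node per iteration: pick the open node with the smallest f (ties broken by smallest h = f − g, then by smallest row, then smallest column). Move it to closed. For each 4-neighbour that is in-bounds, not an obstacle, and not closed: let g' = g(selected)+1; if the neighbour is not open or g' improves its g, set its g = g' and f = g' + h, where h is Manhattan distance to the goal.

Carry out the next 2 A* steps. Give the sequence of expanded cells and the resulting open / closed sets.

step 1: expand (1,3) (f=5, h=4) → closed; open now [(0,3) g=2 f=7, (1,1) g=1 f=7, (1,4) g=2 f=5, (2,2) g=1 f=5, (2,3) g=2 f=5]
step 2: expand (1,4) (f=5, h=3) → closed; open now [(0,3) g=2 f=7, (0,4) g=3 f=7, (1,1) g=1 f=7, (1,5) g=3 f=7, (2,2) g=1 f=5, (2,3) g=2 f=5, (2,4) g=3 f=5]

order=[(1,3) → (1,4)]; open=[(0,3) g=2 f=7, (0,4) g=3 f=7, (1,1) g=1 f=7, (1,5) g=3 f=7, (2,2) g=1 f=5, (2,3) g=2 f=5, (2,4) g=3 f=5]; closed=[(1,2), (1,3), (1,4)]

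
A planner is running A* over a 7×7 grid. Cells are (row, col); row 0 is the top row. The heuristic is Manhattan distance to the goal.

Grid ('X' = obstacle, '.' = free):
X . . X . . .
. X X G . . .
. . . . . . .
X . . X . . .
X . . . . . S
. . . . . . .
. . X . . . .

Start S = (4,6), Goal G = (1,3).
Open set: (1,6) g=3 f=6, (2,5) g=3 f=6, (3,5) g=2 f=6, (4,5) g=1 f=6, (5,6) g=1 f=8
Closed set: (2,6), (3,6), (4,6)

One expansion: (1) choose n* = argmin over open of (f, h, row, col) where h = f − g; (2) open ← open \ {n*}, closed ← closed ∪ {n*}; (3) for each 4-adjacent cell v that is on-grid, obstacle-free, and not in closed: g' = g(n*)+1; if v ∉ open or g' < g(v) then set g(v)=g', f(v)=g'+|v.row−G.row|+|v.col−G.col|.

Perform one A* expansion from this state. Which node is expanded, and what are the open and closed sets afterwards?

step 1: expand (1,6) (f=6, h=3) → closed; open now [(0,6) g=4 f=8, (1,5) g=4 f=6, (2,5) g=3 f=6, (3,5) g=2 f=6, (4,5) g=1 f=6, (5,6) g=1 f=8]

expanded=(1,6); open=[(0,6) g=4 f=8, (1,5) g=4 f=6, (2,5) g=3 f=6, (3,5) g=2 f=6, (4,5) g=1 f=6, (5,6) g=1 f=8]; closed=[(1,6), (2,6), (3,6), (4,6)]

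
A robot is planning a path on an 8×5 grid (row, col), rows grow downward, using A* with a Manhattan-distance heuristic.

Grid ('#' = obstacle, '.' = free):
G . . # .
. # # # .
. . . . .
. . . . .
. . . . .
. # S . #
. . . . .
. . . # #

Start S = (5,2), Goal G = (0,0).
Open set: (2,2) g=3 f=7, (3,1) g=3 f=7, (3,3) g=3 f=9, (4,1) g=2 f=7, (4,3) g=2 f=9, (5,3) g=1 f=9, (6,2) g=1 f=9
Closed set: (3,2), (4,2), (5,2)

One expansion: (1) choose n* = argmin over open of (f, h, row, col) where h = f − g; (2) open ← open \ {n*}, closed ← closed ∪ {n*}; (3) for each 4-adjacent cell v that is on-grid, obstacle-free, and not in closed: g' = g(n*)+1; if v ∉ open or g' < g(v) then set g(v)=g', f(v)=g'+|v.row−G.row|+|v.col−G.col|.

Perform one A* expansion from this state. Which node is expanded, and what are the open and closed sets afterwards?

expanded=(2,2); open=[(2,1) g=4 f=7, (2,3) g=4 f=9, (3,1) g=3 f=7, (3,3) g=3 f=9, (4,1) g=2 f=7, (4,3) g=2 f=9, (5,3) g=1 f=9, (6,2) g=1 f=9]; closed=[(2,2), (3,2), (4,2), (5,2)]

step 1: expand (2,2) (f=7, h=4) → closed; open now [(2,1) g=4 f=7, (2,3) g=4 f=9, (3,1) g=3 f=7, (3,3) g=3 f=9, (4,1) g=2 f=7, (4,3) g=2 f=9, (5,3) g=1 f=9, (6,2) g=1 f=9]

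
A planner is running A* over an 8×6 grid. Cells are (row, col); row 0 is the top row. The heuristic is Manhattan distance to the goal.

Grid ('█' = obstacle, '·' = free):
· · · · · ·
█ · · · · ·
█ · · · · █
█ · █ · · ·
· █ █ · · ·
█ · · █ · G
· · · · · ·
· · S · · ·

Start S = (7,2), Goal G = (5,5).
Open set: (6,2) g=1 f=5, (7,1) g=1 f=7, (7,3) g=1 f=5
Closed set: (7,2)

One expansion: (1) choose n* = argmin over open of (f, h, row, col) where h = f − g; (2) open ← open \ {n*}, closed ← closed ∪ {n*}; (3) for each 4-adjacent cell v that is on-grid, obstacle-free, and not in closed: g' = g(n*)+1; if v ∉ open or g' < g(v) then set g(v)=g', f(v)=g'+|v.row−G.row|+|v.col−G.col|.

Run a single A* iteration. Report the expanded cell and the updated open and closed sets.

expanded=(6,2); open=[(5,2) g=2 f=5, (6,1) g=2 f=7, (6,3) g=2 f=5, (7,1) g=1 f=7, (7,3) g=1 f=5]; closed=[(6,2), (7,2)]

step 1: expand (6,2) (f=5, h=4) → closed; open now [(5,2) g=2 f=5, (6,1) g=2 f=7, (6,3) g=2 f=5, (7,1) g=1 f=7, (7,3) g=1 f=5]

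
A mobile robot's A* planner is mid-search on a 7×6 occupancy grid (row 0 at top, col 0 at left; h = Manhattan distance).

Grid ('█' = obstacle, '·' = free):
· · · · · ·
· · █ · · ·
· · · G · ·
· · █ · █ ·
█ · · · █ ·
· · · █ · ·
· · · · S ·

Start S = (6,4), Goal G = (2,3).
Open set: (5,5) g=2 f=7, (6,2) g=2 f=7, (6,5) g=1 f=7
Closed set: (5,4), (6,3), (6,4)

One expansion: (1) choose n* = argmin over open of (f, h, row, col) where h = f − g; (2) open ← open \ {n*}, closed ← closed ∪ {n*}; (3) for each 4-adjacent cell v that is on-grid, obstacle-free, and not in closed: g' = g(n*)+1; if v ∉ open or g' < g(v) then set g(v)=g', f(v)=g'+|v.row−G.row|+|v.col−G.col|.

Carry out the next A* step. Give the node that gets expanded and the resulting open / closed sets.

expanded=(5,5); open=[(4,5) g=3 f=7, (6,2) g=2 f=7, (6,5) g=1 f=7]; closed=[(5,4), (5,5), (6,3), (6,4)]

step 1: expand (5,5) (f=7, h=5) → closed; open now [(4,5) g=3 f=7, (6,2) g=2 f=7, (6,5) g=1 f=7]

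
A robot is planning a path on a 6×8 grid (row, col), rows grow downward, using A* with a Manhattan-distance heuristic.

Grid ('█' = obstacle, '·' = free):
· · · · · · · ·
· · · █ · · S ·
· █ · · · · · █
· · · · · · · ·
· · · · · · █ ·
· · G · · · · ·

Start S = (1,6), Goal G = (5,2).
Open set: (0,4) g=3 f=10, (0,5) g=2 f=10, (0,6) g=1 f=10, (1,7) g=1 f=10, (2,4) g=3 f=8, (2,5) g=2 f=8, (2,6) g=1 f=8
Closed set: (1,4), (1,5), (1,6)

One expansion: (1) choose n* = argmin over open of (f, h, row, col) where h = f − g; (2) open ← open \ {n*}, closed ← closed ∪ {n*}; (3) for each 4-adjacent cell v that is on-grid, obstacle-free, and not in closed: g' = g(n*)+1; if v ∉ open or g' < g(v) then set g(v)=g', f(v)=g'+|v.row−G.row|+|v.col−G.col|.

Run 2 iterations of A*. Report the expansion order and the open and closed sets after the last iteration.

order=[(2,4) → (2,3)]; open=[(0,4) g=3 f=10, (0,5) g=2 f=10, (0,6) g=1 f=10, (1,7) g=1 f=10, (2,2) g=5 f=8, (2,5) g=2 f=8, (2,6) g=1 f=8, (3,3) g=5 f=8, (3,4) g=4 f=8]; closed=[(1,4), (1,5), (1,6), (2,3), (2,4)]

step 1: expand (2,4) (f=8, h=5) → closed; open now [(0,4) g=3 f=10, (0,5) g=2 f=10, (0,6) g=1 f=10, (1,7) g=1 f=10, (2,3) g=4 f=8, (2,5) g=2 f=8, (2,6) g=1 f=8, (3,4) g=4 f=8]
step 2: expand (2,3) (f=8, h=4) → closed; open now [(0,4) g=3 f=10, (0,5) g=2 f=10, (0,6) g=1 f=10, (1,7) g=1 f=10, (2,2) g=5 f=8, (2,5) g=2 f=8, (2,6) g=1 f=8, (3,3) g=5 f=8, (3,4) g=4 f=8]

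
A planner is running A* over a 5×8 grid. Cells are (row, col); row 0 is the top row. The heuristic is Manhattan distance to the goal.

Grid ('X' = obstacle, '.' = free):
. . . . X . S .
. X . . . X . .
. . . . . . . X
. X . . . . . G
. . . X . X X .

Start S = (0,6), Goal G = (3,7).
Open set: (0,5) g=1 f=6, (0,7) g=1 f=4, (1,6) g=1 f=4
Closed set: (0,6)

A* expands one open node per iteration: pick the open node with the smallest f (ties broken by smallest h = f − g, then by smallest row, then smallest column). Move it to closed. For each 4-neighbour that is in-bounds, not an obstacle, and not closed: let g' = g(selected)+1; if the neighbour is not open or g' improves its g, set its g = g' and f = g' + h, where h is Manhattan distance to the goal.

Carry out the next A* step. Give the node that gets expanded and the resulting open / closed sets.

expanded=(0,7); open=[(0,5) g=1 f=6, (1,6) g=1 f=4, (1,7) g=2 f=4]; closed=[(0,6), (0,7)]

step 1: expand (0,7) (f=4, h=3) → closed; open now [(0,5) g=1 f=6, (1,6) g=1 f=4, (1,7) g=2 f=4]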